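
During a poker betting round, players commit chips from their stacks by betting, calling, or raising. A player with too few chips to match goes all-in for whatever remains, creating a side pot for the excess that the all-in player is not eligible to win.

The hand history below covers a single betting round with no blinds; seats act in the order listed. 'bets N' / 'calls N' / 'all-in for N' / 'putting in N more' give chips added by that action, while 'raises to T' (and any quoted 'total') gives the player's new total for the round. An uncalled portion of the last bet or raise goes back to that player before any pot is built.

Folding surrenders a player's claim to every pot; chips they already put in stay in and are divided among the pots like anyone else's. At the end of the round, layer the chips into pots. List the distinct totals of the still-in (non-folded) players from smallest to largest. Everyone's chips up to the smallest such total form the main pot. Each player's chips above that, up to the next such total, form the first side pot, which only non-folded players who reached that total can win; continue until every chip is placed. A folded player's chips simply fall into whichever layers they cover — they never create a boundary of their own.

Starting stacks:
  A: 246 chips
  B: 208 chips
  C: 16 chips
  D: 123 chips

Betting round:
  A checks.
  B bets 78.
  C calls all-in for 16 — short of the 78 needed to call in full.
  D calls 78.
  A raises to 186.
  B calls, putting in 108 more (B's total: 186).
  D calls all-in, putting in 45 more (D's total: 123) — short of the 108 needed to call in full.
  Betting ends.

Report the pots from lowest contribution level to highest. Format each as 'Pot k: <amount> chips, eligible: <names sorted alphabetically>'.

Contributions: A=186, B=186, C=16, D=123
Pot levels (distinct totals of non-folded players): 16, 123, 186
Layer 1-16: 16 each from A, B, C, D = 16*4 = 64 chips; eligible A, B, C, D
Layer 17-123: 107 each from A, B, D = 107*3 = 321 chips; eligible A, B, D
Layer 124-186: 63 each from A, B = 63*2 = 126 chips; eligible A, B

Pot 1: 64 chips, eligible: A, B, C, D
Pot 2: 321 chips, eligible: A, B, D
Pot 3: 126 chips, eligible: A, B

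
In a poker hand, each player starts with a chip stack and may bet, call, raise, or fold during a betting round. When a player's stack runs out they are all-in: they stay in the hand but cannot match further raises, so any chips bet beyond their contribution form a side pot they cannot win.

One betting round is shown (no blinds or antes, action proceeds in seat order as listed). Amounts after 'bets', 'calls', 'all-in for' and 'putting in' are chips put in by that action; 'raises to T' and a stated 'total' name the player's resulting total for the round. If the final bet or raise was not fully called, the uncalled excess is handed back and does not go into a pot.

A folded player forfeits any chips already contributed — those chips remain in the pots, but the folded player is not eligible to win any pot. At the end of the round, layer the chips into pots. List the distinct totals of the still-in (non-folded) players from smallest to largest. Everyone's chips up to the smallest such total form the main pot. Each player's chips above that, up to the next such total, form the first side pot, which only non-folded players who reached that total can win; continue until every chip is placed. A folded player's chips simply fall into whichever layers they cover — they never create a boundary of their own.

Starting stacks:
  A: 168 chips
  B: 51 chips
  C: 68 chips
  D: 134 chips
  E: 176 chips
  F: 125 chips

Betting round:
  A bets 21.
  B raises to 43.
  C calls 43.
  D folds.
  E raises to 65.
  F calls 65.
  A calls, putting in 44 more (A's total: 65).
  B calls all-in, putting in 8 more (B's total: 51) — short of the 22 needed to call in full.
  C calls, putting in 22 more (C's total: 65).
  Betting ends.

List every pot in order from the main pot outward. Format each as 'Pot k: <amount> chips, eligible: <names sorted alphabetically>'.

Pot 1: 255 chips, eligible: A, B, C, E, F
Pot 2: 56 chips, eligible: A, C, E, F

Derivation:
Contributions: A=65, B=51, C=65, E=65, F=65
Folded: D
Pot levels (distinct totals of non-folded players): 51, 65
Layer 1-51: 51 each from A, B, C, E, F = 51*5 = 255 chips; eligible A, B, C, E, F
Layer 52-65: 14 each from A, C, E, F = 14*4 = 56 chips; eligible A, C, E, F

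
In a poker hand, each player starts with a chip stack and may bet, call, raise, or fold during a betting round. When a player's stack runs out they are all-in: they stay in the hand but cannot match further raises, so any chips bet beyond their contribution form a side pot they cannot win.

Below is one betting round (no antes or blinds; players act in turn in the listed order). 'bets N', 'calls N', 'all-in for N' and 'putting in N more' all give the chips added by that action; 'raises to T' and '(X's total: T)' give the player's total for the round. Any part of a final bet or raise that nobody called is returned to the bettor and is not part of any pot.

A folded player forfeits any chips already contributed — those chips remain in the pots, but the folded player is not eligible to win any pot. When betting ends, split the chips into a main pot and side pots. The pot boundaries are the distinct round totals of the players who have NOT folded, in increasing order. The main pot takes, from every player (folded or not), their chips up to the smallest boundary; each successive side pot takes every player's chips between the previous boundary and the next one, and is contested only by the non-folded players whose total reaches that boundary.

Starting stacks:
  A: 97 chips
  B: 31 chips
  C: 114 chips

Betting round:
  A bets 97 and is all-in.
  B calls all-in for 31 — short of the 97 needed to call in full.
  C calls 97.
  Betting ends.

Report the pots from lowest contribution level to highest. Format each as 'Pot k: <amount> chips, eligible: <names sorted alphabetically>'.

Pot 1: 93 chips, eligible: A, B, C
Pot 2: 132 chips, eligible: A, C

Derivation:
Contributions: A=97, B=31, C=97
Pot levels (distinct totals of non-folded players): 31, 97
Layer 1-31: 31 each from A, B, C = 31*3 = 93 chips; eligible A, B, C
Layer 32-97: 66 each from A, C = 66*2 = 132 chips; eligible A, C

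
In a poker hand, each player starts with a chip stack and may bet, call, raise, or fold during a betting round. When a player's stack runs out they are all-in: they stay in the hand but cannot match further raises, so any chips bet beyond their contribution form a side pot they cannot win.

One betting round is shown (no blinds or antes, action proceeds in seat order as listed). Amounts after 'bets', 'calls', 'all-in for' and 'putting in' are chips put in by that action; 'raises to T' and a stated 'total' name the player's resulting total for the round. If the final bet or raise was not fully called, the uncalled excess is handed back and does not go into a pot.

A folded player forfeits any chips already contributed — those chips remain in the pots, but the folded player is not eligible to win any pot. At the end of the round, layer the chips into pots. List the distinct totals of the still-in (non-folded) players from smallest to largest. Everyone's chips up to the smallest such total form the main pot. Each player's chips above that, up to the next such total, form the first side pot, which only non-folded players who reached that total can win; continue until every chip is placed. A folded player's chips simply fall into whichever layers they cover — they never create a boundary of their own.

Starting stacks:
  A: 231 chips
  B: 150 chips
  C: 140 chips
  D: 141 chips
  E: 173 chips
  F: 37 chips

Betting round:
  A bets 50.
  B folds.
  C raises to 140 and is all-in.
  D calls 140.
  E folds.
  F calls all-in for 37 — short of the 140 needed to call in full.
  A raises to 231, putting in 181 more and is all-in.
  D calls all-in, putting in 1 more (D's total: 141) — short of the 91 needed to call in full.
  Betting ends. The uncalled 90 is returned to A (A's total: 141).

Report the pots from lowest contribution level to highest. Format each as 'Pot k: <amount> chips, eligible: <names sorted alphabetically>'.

Contributions (after 90 returned to A): A=141, C=140, D=141, F=37
Folded: B, E
Pot levels (distinct totals of non-folded players): 37, 140, 141
Layer 1-37: 37 each from A, C, D, F = 37*4 = 148 chips; eligible A, C, D, F
Layer 38-140: 103 each from A, C, D = 103*3 = 309 chips; eligible A, C, D
Layer 141-141: 1 each from A, D = 1*2 = 2 chips; eligible A, D

Pot 1: 148 chips, eligible: A, C, D, F
Pot 2: 309 chips, eligible: A, C, D
Pot 3: 2 chips, eligible: A, D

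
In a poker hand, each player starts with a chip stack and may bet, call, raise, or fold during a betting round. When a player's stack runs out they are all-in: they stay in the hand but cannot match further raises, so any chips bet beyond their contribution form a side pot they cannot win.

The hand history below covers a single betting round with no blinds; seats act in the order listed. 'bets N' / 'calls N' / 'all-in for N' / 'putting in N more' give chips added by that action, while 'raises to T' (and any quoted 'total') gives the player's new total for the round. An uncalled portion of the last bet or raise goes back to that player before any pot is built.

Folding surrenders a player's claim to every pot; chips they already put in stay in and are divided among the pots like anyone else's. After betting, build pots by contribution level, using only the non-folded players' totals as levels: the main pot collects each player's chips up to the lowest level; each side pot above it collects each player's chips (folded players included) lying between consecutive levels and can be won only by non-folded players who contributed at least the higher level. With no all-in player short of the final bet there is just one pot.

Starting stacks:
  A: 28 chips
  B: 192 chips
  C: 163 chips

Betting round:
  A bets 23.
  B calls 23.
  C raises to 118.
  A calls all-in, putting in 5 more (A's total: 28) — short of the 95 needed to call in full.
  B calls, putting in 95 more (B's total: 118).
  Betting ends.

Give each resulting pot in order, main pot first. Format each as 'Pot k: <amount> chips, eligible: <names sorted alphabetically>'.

Pot 1: 84 chips, eligible: A, B, C
Pot 2: 180 chips, eligible: B, C

Derivation:
Contributions: A=28, B=118, C=118
Pot levels (distinct totals of non-folded players): 28, 118
Layer 1-28: 28 each from A, B, C = 28*3 = 84 chips; eligible A, B, C
Layer 29-118: 90 each from B, C = 90*2 = 180 chips; eligible B, C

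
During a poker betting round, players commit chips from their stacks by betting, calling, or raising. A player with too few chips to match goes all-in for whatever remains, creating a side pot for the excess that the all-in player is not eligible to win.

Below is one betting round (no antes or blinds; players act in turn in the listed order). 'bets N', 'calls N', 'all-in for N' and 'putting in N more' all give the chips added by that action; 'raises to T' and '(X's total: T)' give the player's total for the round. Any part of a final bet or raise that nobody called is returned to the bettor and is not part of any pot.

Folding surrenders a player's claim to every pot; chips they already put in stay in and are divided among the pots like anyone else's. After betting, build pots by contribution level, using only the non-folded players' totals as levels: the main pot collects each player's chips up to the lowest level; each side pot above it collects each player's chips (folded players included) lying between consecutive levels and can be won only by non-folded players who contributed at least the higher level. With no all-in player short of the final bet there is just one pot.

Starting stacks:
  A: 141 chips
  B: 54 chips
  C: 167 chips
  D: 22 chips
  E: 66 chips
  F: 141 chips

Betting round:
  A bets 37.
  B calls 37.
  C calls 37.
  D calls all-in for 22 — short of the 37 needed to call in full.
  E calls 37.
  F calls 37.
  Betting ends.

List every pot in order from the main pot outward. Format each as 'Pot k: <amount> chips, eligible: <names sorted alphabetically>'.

Contributions: A=37, B=37, C=37, D=22, E=37, F=37
Pot levels (distinct totals of non-folded players): 22, 37
Layer 1-22: 22 each from A, B, C, D, E, F = 22*6 = 132 chips; eligible A, B, C, D, E, F
Layer 23-37: 15 each from A, B, C, E, F = 15*5 = 75 chips; eligible A, B, C, E, F

Pot 1: 132 chips, eligible: A, B, C, D, E, F
Pot 2: 75 chips, eligible: A, B, C, E, F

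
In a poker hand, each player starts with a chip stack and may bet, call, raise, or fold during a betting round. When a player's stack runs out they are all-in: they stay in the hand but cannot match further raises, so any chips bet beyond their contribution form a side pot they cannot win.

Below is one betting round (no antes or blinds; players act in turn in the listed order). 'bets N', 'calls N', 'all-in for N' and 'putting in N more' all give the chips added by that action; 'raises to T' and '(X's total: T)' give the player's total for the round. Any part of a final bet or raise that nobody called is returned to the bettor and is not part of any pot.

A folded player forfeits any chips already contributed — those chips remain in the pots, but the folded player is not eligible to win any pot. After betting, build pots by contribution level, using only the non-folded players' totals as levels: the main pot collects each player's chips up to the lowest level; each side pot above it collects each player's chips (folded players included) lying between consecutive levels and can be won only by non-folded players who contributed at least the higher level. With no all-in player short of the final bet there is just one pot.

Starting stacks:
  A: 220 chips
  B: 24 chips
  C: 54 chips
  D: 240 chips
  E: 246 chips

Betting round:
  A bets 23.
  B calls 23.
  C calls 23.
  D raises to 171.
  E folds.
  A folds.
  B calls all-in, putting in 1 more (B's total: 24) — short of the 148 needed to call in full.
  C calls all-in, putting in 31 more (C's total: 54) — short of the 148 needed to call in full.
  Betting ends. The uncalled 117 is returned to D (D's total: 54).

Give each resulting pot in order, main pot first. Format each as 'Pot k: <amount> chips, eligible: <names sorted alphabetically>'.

Contributions (after 117 returned to D): A=23, B=24, C=54, D=54
Folded: A, E
Pot levels (distinct totals of non-folded players): 24, 54
Layer 1-24: A 23 + B 24 + C 24 + D 24 = 95 chips; eligible B, C, D
Layer 25-54: 30 each from C, D = 30*2 = 60 chips; eligible C, D

Pot 1: 95 chips, eligible: B, C, D
Pot 2: 60 chips, eligible: C, D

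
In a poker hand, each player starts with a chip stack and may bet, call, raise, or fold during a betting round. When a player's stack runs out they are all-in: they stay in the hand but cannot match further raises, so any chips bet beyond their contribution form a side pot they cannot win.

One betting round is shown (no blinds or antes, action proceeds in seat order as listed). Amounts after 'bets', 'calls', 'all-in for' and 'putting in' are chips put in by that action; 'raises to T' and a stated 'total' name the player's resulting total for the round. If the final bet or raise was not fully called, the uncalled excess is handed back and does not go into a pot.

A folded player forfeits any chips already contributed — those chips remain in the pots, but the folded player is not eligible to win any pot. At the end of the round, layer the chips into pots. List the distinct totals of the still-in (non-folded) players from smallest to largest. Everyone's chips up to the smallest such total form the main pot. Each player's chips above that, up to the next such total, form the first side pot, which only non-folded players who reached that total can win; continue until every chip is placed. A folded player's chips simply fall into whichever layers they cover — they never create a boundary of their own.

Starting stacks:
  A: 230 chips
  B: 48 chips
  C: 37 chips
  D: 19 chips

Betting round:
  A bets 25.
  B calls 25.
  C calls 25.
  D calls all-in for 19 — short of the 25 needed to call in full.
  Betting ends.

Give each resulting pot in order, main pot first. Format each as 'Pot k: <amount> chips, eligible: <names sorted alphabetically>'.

Pot 1: 76 chips, eligible: A, B, C, D
Pot 2: 18 chips, eligible: A, B, C

Derivation:
Contributions: A=25, B=25, C=25, D=19
Pot levels (distinct totals of non-folded players): 19, 25
Layer 1-19: 19 each from A, B, C, D = 19*4 = 76 chips; eligible A, B, C, D
Layer 20-25: 6 each from A, B, C = 6*3 = 18 chips; eligible A, B, C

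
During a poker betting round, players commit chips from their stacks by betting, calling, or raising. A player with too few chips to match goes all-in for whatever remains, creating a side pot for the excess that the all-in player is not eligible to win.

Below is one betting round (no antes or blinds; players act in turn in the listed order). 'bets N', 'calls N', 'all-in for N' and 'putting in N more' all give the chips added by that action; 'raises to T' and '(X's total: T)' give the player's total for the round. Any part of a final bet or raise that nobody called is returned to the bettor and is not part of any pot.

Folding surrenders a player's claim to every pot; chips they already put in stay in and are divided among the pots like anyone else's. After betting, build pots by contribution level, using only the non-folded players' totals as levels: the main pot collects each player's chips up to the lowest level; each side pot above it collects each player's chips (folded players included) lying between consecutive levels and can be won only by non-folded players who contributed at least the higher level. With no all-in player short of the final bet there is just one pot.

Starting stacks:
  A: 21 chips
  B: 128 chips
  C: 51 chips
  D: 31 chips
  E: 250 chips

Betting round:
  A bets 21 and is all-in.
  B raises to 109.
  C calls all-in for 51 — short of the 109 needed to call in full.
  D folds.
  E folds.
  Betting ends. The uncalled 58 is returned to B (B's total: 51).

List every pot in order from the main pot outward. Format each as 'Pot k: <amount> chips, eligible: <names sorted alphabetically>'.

Contributions (after 58 returned to B): A=21, B=51, C=51
Folded: D, E
Pot levels (distinct totals of non-folded players): 21, 51
Layer 1-21: 21 each from A, B, C = 21*3 = 63 chips; eligible A, B, C
Layer 22-51: 30 each from B, C = 30*2 = 60 chips; eligible B, C

Pot 1: 63 chips, eligible: A, B, C
Pot 2: 60 chips, eligible: B, C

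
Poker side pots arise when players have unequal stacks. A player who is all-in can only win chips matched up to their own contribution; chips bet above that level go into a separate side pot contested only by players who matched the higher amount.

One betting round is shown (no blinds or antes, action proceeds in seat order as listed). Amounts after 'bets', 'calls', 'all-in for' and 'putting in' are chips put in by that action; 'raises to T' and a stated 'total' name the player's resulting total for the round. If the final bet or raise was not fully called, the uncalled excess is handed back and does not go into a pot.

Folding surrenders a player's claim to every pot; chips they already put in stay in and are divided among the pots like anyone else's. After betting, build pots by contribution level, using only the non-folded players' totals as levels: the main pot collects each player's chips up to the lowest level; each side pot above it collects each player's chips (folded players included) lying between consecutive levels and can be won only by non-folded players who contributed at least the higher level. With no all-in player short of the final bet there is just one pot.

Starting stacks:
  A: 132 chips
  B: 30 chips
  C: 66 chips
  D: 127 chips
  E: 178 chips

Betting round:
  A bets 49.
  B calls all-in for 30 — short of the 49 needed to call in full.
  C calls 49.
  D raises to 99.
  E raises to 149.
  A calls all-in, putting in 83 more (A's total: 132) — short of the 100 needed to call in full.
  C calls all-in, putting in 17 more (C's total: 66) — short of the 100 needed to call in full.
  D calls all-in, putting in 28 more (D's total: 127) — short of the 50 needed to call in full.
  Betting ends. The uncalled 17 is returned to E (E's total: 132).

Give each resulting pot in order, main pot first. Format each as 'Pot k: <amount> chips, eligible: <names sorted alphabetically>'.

Pot 1: 150 chips, eligible: A, B, C, D, E
Pot 2: 144 chips, eligible: A, C, D, E
Pot 3: 183 chips, eligible: A, D, E
Pot 4: 10 chips, eligible: A, E

Derivation:
Contributions (after 17 returned to E): A=132, B=30, C=66, D=127, E=132
Pot levels (distinct totals of non-folded players): 30, 66, 127, 132
Layer 1-30: 30 each from A, B, C, D, E = 30*5 = 150 chips; eligible A, B, C, D, E
Layer 31-66: 36 each from A, C, D, E = 36*4 = 144 chips; eligible A, C, D, E
Layer 67-127: 61 each from A, D, E = 61*3 = 183 chips; eligible A, D, E
Layer 128-132: 5 each from A, E = 5*2 = 10 chips; eligible A, E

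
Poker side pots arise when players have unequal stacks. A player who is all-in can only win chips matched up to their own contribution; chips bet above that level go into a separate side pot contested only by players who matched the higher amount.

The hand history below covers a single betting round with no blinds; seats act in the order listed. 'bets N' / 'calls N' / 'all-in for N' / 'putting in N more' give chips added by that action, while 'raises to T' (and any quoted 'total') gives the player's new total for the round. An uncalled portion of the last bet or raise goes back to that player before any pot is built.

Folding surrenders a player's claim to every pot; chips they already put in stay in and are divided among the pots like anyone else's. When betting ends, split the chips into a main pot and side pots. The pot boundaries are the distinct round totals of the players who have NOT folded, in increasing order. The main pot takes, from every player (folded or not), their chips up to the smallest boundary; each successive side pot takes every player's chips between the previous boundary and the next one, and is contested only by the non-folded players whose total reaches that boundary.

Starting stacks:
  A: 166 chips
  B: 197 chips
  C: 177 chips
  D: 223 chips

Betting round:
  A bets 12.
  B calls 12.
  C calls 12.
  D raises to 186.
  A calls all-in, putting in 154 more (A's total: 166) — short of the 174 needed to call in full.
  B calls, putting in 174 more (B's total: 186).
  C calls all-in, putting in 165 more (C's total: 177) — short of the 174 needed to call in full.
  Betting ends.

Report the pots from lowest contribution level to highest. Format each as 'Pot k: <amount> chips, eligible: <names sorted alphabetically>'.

Pot 1: 664 chips, eligible: A, B, C, D
Pot 2: 33 chips, eligible: B, C, D
Pot 3: 18 chips, eligible: B, D

Derivation:
Contributions: A=166, B=186, C=177, D=186
Pot levels (distinct totals of non-folded players): 166, 177, 186
Layer 1-166: 166 each from A, B, C, D = 166*4 = 664 chips; eligible A, B, C, D
Layer 167-177: 11 each from B, C, D = 11*3 = 33 chips; eligible B, C, D
Layer 178-186: 9 each from B, D = 9*2 = 18 chips; eligible B, D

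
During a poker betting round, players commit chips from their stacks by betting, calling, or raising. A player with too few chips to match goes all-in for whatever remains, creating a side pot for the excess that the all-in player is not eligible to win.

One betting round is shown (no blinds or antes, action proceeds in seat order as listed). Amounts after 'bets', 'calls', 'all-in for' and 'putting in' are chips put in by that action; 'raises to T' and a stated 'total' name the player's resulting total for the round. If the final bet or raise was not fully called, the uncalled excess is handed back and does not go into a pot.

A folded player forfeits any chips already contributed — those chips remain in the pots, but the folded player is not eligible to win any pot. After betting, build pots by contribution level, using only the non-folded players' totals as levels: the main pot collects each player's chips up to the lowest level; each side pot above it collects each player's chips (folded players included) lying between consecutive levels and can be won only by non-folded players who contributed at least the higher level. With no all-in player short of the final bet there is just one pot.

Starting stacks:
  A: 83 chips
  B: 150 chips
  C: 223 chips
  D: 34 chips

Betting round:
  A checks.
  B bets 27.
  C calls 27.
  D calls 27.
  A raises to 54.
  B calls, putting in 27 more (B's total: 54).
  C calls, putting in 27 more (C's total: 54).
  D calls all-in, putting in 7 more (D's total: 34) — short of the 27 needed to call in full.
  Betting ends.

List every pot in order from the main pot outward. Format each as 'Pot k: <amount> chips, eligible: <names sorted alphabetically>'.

Pot 1: 136 chips, eligible: A, B, C, D
Pot 2: 60 chips, eligible: A, B, C

Derivation:
Contributions: A=54, B=54, C=54, D=34
Pot levels (distinct totals of non-folded players): 34, 54
Layer 1-34: 34 each from A, B, C, D = 34*4 = 136 chips; eligible A, B, C, D
Layer 35-54: 20 each from A, B, C = 20*3 = 60 chips; eligible A, B, C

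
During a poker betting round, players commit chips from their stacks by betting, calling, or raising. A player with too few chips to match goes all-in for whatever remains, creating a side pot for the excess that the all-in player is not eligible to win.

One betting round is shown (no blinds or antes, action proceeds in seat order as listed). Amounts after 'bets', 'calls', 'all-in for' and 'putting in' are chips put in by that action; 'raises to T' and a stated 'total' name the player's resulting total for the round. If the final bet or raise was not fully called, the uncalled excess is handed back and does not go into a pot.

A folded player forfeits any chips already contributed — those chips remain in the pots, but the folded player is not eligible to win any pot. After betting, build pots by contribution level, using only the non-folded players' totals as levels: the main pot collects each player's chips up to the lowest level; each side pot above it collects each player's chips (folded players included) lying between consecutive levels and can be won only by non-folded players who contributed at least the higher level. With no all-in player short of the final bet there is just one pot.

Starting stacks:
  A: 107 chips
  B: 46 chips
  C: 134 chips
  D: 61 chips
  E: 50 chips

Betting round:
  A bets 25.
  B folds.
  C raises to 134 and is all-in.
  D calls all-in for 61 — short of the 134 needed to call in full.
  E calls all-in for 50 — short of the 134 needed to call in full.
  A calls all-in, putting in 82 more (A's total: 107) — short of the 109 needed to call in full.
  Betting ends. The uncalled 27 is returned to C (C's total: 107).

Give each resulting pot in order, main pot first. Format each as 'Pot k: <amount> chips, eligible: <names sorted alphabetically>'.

Pot 1: 200 chips, eligible: A, C, D, E
Pot 2: 33 chips, eligible: A, C, D
Pot 3: 92 chips, eligible: A, C

Derivation:
Contributions (after 27 returned to C): A=107, C=107, D=61, E=50
Folded: B
Pot levels (distinct totals of non-folded players): 50, 61, 107
Layer 1-50: 50 each from A, C, D, E = 50*4 = 200 chips; eligible A, C, D, E
Layer 51-61: 11 each from A, C, D = 11*3 = 33 chips; eligible A, C, D
Layer 62-107: 46 each from A, C = 46*2 = 92 chips; eligible A, C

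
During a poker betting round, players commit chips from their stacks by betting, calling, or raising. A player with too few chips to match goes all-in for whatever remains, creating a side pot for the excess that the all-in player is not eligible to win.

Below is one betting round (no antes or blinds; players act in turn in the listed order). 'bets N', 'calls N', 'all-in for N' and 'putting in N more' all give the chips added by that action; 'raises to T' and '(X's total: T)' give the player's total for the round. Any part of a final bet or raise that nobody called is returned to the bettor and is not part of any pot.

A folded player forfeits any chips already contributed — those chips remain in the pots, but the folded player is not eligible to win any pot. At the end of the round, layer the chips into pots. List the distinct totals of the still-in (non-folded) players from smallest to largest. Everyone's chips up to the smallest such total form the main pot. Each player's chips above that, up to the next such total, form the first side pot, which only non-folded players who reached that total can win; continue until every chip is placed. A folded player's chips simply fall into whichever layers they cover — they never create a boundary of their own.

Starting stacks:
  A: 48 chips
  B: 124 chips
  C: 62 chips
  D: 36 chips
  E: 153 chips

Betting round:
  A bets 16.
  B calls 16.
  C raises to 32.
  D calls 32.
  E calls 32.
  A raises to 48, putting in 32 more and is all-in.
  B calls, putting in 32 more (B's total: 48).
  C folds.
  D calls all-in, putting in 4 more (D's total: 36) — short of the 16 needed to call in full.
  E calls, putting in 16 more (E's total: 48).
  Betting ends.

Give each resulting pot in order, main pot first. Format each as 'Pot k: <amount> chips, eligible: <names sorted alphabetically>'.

Contributions: A=48, B=48, C=32, D=36, E=48
Folded: C
Pot levels (distinct totals of non-folded players): 36, 48
Layer 1-36: A 36 + B 36 + C 32 + D 36 + E 36 = 176 chips; eligible A, B, D, E
Layer 37-48: 12 each from A, B, E = 12*3 = 36 chips; eligible A, B, E

Pot 1: 176 chips, eligible: A, B, D, E
Pot 2: 36 chips, eligible: A, B, E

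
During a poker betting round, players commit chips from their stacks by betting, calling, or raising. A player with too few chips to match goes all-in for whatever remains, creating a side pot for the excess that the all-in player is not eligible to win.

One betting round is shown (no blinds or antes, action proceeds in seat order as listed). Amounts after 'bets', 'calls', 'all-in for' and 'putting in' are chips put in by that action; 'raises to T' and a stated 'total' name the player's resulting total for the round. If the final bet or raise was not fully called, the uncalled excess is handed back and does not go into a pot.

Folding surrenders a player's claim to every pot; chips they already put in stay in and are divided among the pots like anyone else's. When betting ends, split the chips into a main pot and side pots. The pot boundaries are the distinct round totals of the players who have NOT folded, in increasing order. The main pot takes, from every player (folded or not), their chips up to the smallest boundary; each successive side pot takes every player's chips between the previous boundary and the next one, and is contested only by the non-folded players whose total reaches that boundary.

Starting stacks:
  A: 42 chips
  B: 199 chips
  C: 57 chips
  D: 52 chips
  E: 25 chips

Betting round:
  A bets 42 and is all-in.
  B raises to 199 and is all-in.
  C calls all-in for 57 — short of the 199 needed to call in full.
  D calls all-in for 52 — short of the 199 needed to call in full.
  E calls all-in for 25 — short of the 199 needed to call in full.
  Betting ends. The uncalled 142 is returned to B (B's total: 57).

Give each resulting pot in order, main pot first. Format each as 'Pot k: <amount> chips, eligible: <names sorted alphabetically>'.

Contributions (after 142 returned to B): A=42, B=57, C=57, D=52, E=25
Pot levels (distinct totals of non-folded players): 25, 42, 52, 57
Layer 1-25: 25 each from A, B, C, D, E = 25*5 = 125 chips; eligible A, B, C, D, E
Layer 26-42: 17 each from A, B, C, D = 17*4 = 68 chips; eligible A, B, C, D
Layer 43-52: 10 each from B, C, D = 10*3 = 30 chips; eligible B, C, D
Layer 53-57: 5 each from B, C = 5*2 = 10 chips; eligible B, C

Pot 1: 125 chips, eligible: A, B, C, D, E
Pot 2: 68 chips, eligible: A, B, C, D
Pot 3: 30 chips, eligible: B, C, D
Pot 4: 10 chips, eligible: B, C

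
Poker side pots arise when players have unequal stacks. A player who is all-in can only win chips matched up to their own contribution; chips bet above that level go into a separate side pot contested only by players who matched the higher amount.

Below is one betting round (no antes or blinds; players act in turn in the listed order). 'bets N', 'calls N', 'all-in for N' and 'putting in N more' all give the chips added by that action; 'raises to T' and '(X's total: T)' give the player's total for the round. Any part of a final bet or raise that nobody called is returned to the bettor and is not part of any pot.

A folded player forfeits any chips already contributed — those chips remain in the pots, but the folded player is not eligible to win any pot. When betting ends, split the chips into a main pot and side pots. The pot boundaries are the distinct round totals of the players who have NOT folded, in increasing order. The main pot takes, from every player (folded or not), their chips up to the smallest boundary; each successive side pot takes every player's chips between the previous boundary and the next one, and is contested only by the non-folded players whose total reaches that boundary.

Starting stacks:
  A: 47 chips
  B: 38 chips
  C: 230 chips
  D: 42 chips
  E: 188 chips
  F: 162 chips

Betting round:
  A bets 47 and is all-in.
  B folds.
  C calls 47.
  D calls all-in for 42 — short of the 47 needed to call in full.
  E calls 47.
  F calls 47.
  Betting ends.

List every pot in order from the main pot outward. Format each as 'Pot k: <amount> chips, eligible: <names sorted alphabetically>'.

Pot 1: 210 chips, eligible: A, C, D, E, F
Pot 2: 20 chips, eligible: A, C, E, F

Derivation:
Contributions: A=47, C=47, D=42, E=47, F=47
Folded: B
Pot levels (distinct totals of non-folded players): 42, 47
Layer 1-42: 42 each from A, C, D, E, F = 42*5 = 210 chips; eligible A, C, D, E, F
Layer 43-47: 5 each from A, C, E, F = 5*4 = 20 chips; eligible A, C, E, F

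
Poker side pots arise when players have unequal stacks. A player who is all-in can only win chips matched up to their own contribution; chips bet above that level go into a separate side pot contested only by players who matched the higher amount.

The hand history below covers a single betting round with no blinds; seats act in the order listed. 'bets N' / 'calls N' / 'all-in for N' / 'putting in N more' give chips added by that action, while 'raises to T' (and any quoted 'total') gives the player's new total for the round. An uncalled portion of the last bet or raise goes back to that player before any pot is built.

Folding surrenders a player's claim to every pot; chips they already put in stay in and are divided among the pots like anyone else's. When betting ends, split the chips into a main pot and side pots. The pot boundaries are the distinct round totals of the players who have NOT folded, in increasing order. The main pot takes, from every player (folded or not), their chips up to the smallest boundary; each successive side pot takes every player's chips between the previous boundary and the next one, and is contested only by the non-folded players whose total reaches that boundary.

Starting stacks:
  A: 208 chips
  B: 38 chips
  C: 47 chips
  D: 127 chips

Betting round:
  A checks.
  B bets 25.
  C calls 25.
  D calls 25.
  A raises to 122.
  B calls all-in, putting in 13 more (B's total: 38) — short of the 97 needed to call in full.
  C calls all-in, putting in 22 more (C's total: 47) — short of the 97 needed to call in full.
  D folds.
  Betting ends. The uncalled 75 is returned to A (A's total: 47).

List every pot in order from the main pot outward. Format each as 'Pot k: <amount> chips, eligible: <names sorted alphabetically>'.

Contributions (after 75 returned to A): A=47, B=38, C=47, D=25
Folded: D
Pot levels (distinct totals of non-folded players): 38, 47
Layer 1-38: A 38 + B 38 + C 38 + D 25 = 139 chips; eligible A, B, C
Layer 39-47: 9 each from A, C = 9*2 = 18 chips; eligible A, C

Pot 1: 139 chips, eligible: A, B, C
Pot 2: 18 chips, eligible: A, C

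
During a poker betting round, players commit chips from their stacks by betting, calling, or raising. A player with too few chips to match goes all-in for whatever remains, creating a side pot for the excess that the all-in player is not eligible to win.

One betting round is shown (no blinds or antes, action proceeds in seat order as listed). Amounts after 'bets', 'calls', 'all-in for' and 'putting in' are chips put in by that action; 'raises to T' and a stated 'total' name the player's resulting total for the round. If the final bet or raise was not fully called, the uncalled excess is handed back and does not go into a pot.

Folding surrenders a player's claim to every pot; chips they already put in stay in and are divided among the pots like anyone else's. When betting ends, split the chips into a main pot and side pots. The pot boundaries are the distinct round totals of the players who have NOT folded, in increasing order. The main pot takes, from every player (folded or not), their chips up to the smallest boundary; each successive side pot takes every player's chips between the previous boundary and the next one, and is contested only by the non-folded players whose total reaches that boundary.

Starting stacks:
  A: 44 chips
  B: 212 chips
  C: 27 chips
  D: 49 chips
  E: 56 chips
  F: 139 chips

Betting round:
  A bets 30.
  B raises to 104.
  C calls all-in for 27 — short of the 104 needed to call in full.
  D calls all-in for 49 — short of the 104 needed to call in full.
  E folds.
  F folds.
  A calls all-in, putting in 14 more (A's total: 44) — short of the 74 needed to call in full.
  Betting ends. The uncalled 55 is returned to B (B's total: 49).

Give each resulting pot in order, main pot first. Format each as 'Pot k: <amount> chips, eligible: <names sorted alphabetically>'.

Pot 1: 108 chips, eligible: A, B, C, D
Pot 2: 51 chips, eligible: A, B, D
Pot 3: 10 chips, eligible: B, D

Derivation:
Contributions (after 55 returned to B): A=44, B=49, C=27, D=49
Folded: E, F
Pot levels (distinct totals of non-folded players): 27, 44, 49
Layer 1-27: 27 each from A, B, C, D = 27*4 = 108 chips; eligible A, B, C, D
Layer 28-44: 17 each from A, B, D = 17*3 = 51 chips; eligible A, B, D
Layer 45-49: 5 each from B, D = 5*2 = 10 chips; eligible B, D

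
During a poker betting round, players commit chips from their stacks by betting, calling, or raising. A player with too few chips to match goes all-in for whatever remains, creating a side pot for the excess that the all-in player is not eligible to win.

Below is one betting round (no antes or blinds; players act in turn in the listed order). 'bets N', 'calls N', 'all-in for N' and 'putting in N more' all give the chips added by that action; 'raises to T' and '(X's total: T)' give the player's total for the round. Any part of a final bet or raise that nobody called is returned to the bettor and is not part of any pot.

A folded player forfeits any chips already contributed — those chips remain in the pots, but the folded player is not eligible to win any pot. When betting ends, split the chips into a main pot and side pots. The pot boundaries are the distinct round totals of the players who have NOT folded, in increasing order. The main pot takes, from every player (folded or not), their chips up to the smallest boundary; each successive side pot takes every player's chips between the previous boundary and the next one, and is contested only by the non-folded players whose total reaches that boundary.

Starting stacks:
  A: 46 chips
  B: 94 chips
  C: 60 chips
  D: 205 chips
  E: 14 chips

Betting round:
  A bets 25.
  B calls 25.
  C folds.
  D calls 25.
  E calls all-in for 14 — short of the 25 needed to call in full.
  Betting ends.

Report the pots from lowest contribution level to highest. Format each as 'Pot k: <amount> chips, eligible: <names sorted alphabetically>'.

Contributions: A=25, B=25, D=25, E=14
Folded: C
Pot levels (distinct totals of non-folded players): 14, 25
Layer 1-14: 14 each from A, B, D, E = 14*4 = 56 chips; eligible A, B, D, E
Layer 15-25: 11 each from A, B, D = 11*3 = 33 chips; eligible A, B, D

Pot 1: 56 chips, eligible: A, B, D, E
Pot 2: 33 chips, eligible: A, B, D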